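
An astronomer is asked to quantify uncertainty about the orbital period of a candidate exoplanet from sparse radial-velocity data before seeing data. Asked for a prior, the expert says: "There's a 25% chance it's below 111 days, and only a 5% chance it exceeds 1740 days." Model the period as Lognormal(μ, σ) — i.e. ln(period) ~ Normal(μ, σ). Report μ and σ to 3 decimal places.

μ ≈ 5.510, σ ≈ 1.187

If T ~ Lognormal(μ,σ) then ln T ~ Normal(μ,σ), so the p-quantile of ln T is μ + z_p·σ.
ln(111) = 4.71 and ln(1740) = 7.462; z_{0.25} = -0.6745, z_{0.95} = 1.645.
σ = (7.462 − 4.71)/(1.645 − (-0.6745)) = 1.187.
μ = 4.71 − (-0.6745)·1.187 = 5.510.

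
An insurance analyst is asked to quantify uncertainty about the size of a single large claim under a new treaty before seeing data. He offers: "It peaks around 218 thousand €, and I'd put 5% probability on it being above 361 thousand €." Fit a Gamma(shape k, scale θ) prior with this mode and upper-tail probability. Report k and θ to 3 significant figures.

k ≈ 12, θ ≈ 19.9

Gamma(k,θ) with k>1 has mode (k−1)θ, so θ = 218/(k−1).
Need P(X < 361) = 0.95 with θ tied to k this way. Start at k = 2, θ = 218: P(X<361) ≈ 0.493.
Too low — raise k to concentrate. Iterating converges to k ≈ 12.
Then θ = 218/(12−1) ≈ 19.9.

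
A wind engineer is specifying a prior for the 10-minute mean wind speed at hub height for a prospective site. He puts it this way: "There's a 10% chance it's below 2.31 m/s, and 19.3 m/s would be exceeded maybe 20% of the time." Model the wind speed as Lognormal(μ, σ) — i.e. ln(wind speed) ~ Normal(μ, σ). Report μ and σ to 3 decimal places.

μ ≈ 2.119, σ ≈ 1.000

If T ~ Lognormal(μ,σ) then ln T ~ Normal(μ,σ), so the p-quantile of ln T is μ + z_p·σ.
ln(2.31) = 0.8372 and ln(19.3) = 2.96; z_{0.1} = -1.282, z_{0.8} = 0.8416.
σ = (2.96 − 0.8372)/(0.8416 − (-1.282)) = 1.000.
μ = 0.8372 − (-1.282)·1.000 = 2.119.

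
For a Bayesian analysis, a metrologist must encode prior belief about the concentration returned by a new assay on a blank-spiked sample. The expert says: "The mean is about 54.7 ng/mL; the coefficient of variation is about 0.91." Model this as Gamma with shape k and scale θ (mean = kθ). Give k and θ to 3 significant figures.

For Gamma(k, scale θ): mean = kθ, variance = kθ², so CV = 1/√k.
CV = 0.91, hence k = 1/CV² = 1.21.
Then θ = mean/k = 54.7/1.21 = 45.3.

k ≈ 1.21, θ ≈ 45.3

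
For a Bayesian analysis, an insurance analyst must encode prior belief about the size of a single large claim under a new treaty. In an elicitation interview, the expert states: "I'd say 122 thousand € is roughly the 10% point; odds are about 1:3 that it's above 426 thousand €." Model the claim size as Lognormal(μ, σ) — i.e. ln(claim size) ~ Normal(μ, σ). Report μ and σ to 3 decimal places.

μ ≈ 5.623, σ ≈ 0.639

If T ~ Lognormal(μ,σ) then ln T ~ Normal(μ,σ), so the p-quantile of ln T is μ + z_p·σ.
ln(122) = 4.804 and ln(426) = 6.054; z_{0.1} = -1.282, z_{0.75} = 0.6745.
σ = (6.054 − 4.804)/(0.6745 − (-1.282)) = 0.639.
μ = 4.804 − (-1.282)·0.639 = 5.623.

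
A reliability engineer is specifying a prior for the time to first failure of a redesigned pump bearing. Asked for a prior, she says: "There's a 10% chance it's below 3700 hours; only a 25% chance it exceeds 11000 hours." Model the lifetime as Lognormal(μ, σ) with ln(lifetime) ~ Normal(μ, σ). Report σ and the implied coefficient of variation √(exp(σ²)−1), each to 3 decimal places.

σ ≈ 0.557, CV ≈ 0.603

If T ~ Lognormal(μ,σ) then ln T ~ Normal(μ,σ), so the p-quantile of ln T is μ + z_p·σ.
ln(3700) = 8.216 and ln(11000) = 9.306; z_{0.1} = -1.282, z_{0.75} = 0.6745.
σ = (9.306 − 8.216)/(0.6745 − (-1.282)) = 0.557.
μ = 8.216 − (-1.282)·0.557 = 8.930.
CV = √(exp(σ²)−1) = √(exp(0.3103)−1) = 0.603.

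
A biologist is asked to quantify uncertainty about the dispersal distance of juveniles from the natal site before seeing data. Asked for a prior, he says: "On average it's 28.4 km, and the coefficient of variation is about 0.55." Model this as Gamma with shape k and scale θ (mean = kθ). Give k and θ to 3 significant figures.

k ≈ 3.31, θ ≈ 8.59

For Gamma(k, scale θ): mean = kθ, variance = kθ², so CV = 1/√k.
CV = 0.55, hence k = 1/CV² = 3.31.
Then θ = mean/k = 28.4/3.31 = 8.59.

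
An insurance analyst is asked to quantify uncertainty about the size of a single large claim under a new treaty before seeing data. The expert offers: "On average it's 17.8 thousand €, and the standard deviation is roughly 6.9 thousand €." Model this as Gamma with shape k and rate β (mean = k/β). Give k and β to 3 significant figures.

k ≈ 6.65, β ≈ 0.374

For Gamma(k, rate β): mean = k/β, variance = k/β², so CV = 1/√k.
CV = SD/mean = 6.9/17.8 = 0.3876, hence k = 1/CV² = 6.65.
Then β = k/mean = 6.65/17.8 = 0.374.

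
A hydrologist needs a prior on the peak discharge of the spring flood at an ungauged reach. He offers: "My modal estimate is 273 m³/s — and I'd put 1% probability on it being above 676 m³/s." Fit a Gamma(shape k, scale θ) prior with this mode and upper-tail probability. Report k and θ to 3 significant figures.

Gamma(k,θ) with k>1 has mode (k−1)θ, so θ = 273/(k−1).
Need P(X < 676) = 0.99 with θ tied to k this way. Start at k = 2, θ = 273: P(X<676) ≈ 0.708.
Too low — raise k to concentrate. Iterating converges to k ≈ 6.72.
Then θ = 273/(6.72−1) ≈ 47.7.

k ≈ 6.72, θ ≈ 47.7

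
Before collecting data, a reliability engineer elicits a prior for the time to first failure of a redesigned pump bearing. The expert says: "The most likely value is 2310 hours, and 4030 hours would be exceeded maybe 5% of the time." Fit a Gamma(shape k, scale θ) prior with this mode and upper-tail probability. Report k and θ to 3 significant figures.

k ≈ 10, θ ≈ 256

Gamma(k,θ) with k>1 has mode (k−1)θ, so θ = 2310/(k−1).
Need P(X < 4030) = 0.95 with θ tied to k this way. Start at k = 2, θ = 2310: P(X<4030) ≈ 0.520.
Too low — raise k to concentrate. Iterating converges to k ≈ 10.
Then θ = 2310/(10−1) ≈ 256.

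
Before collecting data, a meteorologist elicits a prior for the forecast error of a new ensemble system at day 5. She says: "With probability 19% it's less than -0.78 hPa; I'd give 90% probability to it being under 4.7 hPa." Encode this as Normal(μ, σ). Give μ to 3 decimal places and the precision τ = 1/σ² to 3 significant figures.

μ = 1.448, τ = 0.155

The p-quantile of Normal(μ,σ) is μ + z_p·σ, with z_{0.19} = -0.8779 and z_{0.9} = 1.282.
Eliminate σ: μ = (z₂·x₁ − z₁·x₂)/(z₂ − z₁) = (1.282·-0.78 − (-0.8779)·4.7)/2.159 = 1.448.
Then σ = (x₂ − x₁)/(z₂ − z₁) = (4.7 − -0.78)/2.159 = 2.538.
Precision τ = 1/σ² = 1/2.538² = 0.155.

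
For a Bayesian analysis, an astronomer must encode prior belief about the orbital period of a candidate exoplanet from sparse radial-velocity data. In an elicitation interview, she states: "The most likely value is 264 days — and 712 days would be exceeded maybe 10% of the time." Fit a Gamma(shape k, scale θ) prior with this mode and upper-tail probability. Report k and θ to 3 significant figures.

Gamma(k,θ) with k>1 has mode (k−1)θ, so θ = 264/(k−1).
Need P(X < 712) = 0.9 with θ tied to k this way. Start at k = 2, θ = 264: P(X<712) ≈ 0.751.
Too low — raise k to concentrate. Iterating converges to k ≈ 2.95.
Then θ = 264/(2.95−1) ≈ 136.

k ≈ 2.95, θ ≈ 136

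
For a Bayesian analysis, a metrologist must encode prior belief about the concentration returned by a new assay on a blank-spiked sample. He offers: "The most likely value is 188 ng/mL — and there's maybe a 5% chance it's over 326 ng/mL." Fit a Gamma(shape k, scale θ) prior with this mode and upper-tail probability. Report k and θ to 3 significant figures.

k ≈ 10.2, θ ≈ 20.4

Gamma(k,θ) with k>1 has mode (k−1)θ, so θ = 188/(k−1).
Need P(X < 326) = 0.95 with θ tied to k this way. Start at k = 2, θ = 188: P(X<326) ≈ 0.517.
Too low — raise k to concentrate. Iterating converges to k ≈ 10.2.
Then θ = 188/(10.2−1) ≈ 20.4.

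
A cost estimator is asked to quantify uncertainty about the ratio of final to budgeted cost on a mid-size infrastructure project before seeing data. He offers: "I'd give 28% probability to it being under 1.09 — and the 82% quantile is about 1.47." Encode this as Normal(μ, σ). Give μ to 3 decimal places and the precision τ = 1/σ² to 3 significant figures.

The p-quantile of Normal(μ,σ) is μ + z_p·σ, with z_{0.28} = -0.5828 and z_{0.82} = 0.9154.
Eliminate σ: μ = (z₂·x₁ − z₁·x₂)/(z₂ − z₁) = (0.9154·1.09 − (-0.5828)·1.47)/1.498 = 1.238.
Then σ = (x₂ − x₁)/(z₂ − z₁) = (1.47 − 1.09)/1.498 = 0.254.
Precision τ = 1/σ² = 1/0.2536² = 15.5.

μ = 1.238, τ = 15.5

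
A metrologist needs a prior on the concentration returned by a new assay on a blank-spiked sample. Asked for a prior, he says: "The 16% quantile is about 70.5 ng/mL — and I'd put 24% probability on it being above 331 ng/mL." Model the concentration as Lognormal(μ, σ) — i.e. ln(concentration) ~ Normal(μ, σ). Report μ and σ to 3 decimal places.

If T ~ Lognormal(μ,σ) then ln T ~ Normal(μ,σ), so the p-quantile of ln T is μ + z_p·σ.
ln(70.5) = 4.256 and ln(331) = 5.802; z_{0.16} = -0.9945, z_{0.76} = 0.7063.
σ = (5.802 − 4.256)/(0.7063 − (-0.9945)) = 0.909.
μ = 4.256 − (-0.9945)·0.909 = 5.160.

μ ≈ 5.160, σ ≈ 0.909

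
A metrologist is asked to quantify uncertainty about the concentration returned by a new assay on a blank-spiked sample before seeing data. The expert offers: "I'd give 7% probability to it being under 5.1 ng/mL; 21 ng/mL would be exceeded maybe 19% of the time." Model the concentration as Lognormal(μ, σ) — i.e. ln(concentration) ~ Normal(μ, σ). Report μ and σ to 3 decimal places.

μ ≈ 2.517, σ ≈ 0.601

If T ~ Lognormal(μ,σ) then ln T ~ Normal(μ,σ), so the p-quantile of ln T is μ + z_p·σ.
ln(5.1) = 1.629 and ln(21) = 3.045; z_{0.07} = -1.476, z_{0.81} = 0.8779.
σ = (3.045 − 1.629)/(0.8779 − (-1.476)) = 0.601.
μ = 1.629 − (-1.476)·0.601 = 2.517.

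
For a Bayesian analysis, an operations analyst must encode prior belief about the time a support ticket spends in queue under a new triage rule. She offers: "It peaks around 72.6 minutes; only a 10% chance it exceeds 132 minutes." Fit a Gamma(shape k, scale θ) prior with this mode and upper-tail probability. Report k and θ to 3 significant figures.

k ≈ 6.33, θ ≈ 13.6

Gamma(k,θ) with k>1 has mode (k−1)θ, so θ = 72.6/(k−1).
Need P(X < 132) = 0.9 with θ tied to k this way. Start at k = 2, θ = 72.6: P(X<132) ≈ 0.543.
Too low — raise k to concentrate. Iterating converges to k ≈ 6.33.
Then θ = 72.6/(6.33−1) ≈ 13.6.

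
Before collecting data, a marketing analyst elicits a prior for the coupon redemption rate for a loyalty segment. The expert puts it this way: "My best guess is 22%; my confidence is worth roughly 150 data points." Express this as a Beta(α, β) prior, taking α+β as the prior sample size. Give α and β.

Under the effective-sample-size interpretation, Beta(α, β) has prior mean α/(α+β) and prior sample size α+β.
So α+β = 150 and α/(α+β) = 0.22, giving α = 0.22·150 = 33 and β = 150 − 33 = 117.

α = 33, β = 117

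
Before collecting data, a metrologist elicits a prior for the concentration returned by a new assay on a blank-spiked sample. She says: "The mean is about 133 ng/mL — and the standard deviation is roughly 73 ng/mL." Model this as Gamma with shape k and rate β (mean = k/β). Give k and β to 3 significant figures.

k ≈ 3.32, β ≈ 0.025

For Gamma(k, rate β): mean = k/β, variance = k/β², so CV = 1/√k.
CV = SD/mean = 73/133 = 0.5489, hence k = 1/CV² = 3.32.
Then β = k/mean = 3.32/133 = 0.025.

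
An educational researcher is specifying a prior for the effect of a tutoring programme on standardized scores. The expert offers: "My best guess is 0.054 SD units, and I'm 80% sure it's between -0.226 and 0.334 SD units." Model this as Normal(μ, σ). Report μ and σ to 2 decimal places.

μ = 0.05, σ = 0.22

A symmetric 80% interval runs μ ± z·σ with z = 1.282.
Half-width = 0.28, so σ = 0.28/1.282 = 0.22.
μ is the stated best guess, 0.05.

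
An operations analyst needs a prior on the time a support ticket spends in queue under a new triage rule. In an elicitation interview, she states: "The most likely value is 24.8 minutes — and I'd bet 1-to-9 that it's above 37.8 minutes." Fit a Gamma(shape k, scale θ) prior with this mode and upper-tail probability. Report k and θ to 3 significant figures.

k ≈ 11.5, θ ≈ 2.36

Gamma(k,θ) with k>1 has mode (k−1)θ, so θ = 24.8/(k−1).
Need P(X < 37.8) = 0.9 with θ tied to k this way. Start at k = 2, θ = 24.8: P(X<37.8) ≈ 0.450.
Too low — raise k to concentrate. Iterating converges to k ≈ 11.5.
Then θ = 24.8/(11.5−1) ≈ 2.36.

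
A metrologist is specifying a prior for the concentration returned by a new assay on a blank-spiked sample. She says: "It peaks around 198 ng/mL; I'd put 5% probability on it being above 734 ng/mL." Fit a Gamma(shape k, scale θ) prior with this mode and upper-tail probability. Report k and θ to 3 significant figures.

k ≈ 2.49, θ ≈ 133

Gamma(k,θ) with k>1 has mode (k−1)θ, so θ = 198/(k−1).
Need P(X < 734) = 0.95 with θ tied to k this way. Start at k = 2, θ = 198: P(X<734) ≈ 0.884.
Too low — raise k to concentrate. Iterating converges to k ≈ 2.49.
Then θ = 198/(2.49−1) ≈ 133.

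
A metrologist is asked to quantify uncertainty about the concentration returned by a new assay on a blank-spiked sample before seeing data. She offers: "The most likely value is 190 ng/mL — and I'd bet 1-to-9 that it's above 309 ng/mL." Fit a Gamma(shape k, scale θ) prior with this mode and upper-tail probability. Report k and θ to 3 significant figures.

Gamma(k,θ) with k>1 has mode (k−1)θ, so θ = 190/(k−1).
Need P(X < 309) = 0.9 with θ tied to k this way. Start at k = 2, θ = 190: P(X<309) ≈ 0.484.
Too low — raise k to concentrate. Iterating converges to k ≈ 8.96.
Then θ = 190/(8.96−1) ≈ 23.9.

k ≈ 8.96, θ ≈ 23.9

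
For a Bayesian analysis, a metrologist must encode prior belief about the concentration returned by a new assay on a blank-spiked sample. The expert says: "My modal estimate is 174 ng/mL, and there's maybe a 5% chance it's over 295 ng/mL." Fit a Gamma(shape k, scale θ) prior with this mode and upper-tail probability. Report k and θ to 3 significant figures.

Gamma(k,θ) with k>1 has mode (k−1)θ, so θ = 174/(k−1).
Need P(X < 295) = 0.95 with θ tied to k this way. Start at k = 2, θ = 174: P(X<295) ≈ 0.505.
Too low — raise k to concentrate. Iterating converges to k ≈ 11.
Then θ = 174/(11−1) ≈ 17.4.

k ≈ 11, θ ≈ 17.4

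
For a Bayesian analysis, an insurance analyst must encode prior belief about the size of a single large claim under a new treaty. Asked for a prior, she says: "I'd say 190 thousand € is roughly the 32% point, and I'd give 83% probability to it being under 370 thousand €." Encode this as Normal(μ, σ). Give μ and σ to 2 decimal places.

The p-quantile of Normal(μ,σ) is μ + z_p·σ, with z_{0.32} = -0.4677 and z_{0.83} = 0.9542.
Eliminate σ: μ = (z₂·x₁ − z₁·x₂)/(z₂ − z₁) = (0.9542·190 − (-0.4677)·370)/1.422 = 249.21.
Then σ = (x₂ − x₁)/(z₂ − z₁) = (370 − 190)/1.422 = 126.59.

μ = 249.21, σ = 126.59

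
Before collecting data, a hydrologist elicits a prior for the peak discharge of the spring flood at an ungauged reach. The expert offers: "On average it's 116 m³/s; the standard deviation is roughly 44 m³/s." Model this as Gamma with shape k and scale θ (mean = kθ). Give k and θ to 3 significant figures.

k ≈ 6.95, θ ≈ 16.7

For Gamma(k, scale θ): mean = kθ, variance = kθ², so CV = 1/√k.
CV = SD/mean = 44/116 = 0.3793, hence k = 1/CV² = 6.95.
Then θ = mean/k = 116/6.95 = 16.7.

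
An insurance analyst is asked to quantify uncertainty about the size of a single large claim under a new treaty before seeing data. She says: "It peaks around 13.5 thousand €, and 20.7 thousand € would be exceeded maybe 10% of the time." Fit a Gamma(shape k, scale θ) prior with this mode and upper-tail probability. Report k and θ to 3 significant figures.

Gamma(k,θ) with k>1 has mode (k−1)θ, so θ = 13.5/(k−1).
Need P(X < 20.7) = 0.9 with θ tied to k this way. Start at k = 2, θ = 13.5: P(X<20.7) ≈ 0.453.
Too low — raise k to concentrate. Iterating converges to k ≈ 11.2.
Then θ = 13.5/(11.2−1) ≈ 1.32.

k ≈ 11.2, θ ≈ 1.32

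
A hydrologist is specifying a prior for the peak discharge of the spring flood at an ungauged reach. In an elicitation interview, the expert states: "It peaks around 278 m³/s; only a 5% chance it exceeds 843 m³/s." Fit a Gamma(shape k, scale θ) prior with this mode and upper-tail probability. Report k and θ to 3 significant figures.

k ≈ 3.15, θ ≈ 129

Gamma(k,θ) with k>1 has mode (k−1)θ, so θ = 278/(k−1).
Need P(X < 843) = 0.95 with θ tied to k this way. Start at k = 2, θ = 278: P(X<843) ≈ 0.806.
Too low — raise k to concentrate. Iterating converges to k ≈ 3.15.
Then θ = 278/(3.15−1) ≈ 129.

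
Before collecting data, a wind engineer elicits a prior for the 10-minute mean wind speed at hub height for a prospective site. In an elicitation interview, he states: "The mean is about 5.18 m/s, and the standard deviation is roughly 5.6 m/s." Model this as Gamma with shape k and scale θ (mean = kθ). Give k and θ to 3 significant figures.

For Gamma(k, scale θ): mean = kθ, variance = kθ², so CV = 1/√k.
CV = SD/mean = 5.6/5.18 = 1.081, hence k = 1/CV² = 0.856.
Then θ = mean/k = 5.18/0.856 = 6.05.

k ≈ 0.856, θ ≈ 6.05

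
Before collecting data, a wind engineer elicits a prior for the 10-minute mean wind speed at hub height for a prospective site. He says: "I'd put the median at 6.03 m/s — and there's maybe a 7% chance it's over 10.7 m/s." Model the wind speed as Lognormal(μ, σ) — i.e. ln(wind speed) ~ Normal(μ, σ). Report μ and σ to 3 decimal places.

If T ~ Lognormal(μ,σ) then ln T ~ Normal(μ,σ), so the p-quantile of ln T is μ + z_p·σ.
ln(6.03) = 1.797 and ln(10.7) = 2.37; z_{0.5} = 0, z_{0.93} = 1.476.
σ = (2.37 − 1.797)/(1.476 − (0)) = 0.389.
μ = 1.797 − (0)·0.389 = 1.797.

μ ≈ 1.797, σ ≈ 0.389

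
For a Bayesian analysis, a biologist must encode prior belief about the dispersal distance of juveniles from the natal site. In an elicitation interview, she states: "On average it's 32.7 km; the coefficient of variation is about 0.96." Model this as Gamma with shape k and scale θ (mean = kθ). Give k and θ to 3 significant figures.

For Gamma(k, scale θ): mean = kθ, variance = kθ², so CV = 1/√k.
CV = 0.96, hence k = 1/CV² = 1.09.
Then θ = mean/k = 32.7/1.09 = 30.1.

k ≈ 1.09, θ ≈ 30.1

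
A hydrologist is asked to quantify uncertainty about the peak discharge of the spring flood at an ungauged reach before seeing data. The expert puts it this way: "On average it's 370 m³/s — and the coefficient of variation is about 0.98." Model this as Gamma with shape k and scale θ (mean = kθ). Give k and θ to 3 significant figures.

For Gamma(k, scale θ): mean = kθ, variance = kθ², so CV = 1/√k.
CV = 0.98, hence k = 1/CV² = 1.04.
Then θ = mean/k = 370/1.04 = 355.

k ≈ 1.04, θ ≈ 355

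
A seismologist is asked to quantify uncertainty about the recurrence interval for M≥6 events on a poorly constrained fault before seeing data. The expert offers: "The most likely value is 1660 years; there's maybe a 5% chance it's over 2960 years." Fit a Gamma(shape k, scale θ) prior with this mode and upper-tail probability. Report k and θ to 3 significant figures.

k ≈ 9.33, θ ≈ 199

Gamma(k,θ) with k>1 has mode (k−1)θ, so θ = 1660/(k−1).
Need P(X < 2960) = 0.95 with θ tied to k this way. Start at k = 2, θ = 1660: P(X<2960) ≈ 0.532.
Too low — raise k to concentrate. Iterating converges to k ≈ 9.33.
Then θ = 1660/(9.33−1) ≈ 199.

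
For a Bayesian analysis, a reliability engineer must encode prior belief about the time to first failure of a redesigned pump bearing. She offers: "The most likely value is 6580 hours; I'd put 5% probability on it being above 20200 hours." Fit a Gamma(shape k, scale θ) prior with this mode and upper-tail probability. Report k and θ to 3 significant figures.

k ≈ 3.1, θ ≈ 3140

Gamma(k,θ) with k>1 has mode (k−1)θ, so θ = 6580/(k−1).
Need P(X < 20200) = 0.95 with θ tied to k this way. Start at k = 2, θ = 6580: P(X<20200) ≈ 0.811.
Too low — raise k to concentrate. Iterating converges to k ≈ 3.1.
Then θ = 6580/(3.1−1) ≈ 3140.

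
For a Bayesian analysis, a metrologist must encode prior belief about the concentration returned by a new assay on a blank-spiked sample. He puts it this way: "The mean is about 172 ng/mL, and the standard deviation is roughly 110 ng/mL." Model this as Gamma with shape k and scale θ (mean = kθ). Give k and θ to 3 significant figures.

For Gamma(k, scale θ): mean = kθ, variance = kθ², so CV = 1/√k.
CV = SD/mean = 110/172 = 0.6395, hence k = 1/CV² = 2.44.
Then θ = mean/k = 172/2.44 = 70.3.

k ≈ 2.44, θ ≈ 70.3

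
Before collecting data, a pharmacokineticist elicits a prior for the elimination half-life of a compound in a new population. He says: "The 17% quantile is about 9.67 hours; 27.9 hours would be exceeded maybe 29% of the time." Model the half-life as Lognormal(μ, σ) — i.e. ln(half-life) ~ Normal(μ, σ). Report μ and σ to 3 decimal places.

μ ≈ 2.940, σ ≈ 0.703

If T ~ Lognormal(μ,σ) then ln T ~ Normal(μ,σ), so the p-quantile of ln T is μ + z_p·σ.
ln(9.67) = 2.269 and ln(27.9) = 3.329; z_{0.17} = -0.9542, z_{0.71} = 0.5534.
σ = (3.329 − 2.269)/(0.5534 − (-0.9542)) = 0.703.
μ = 2.269 − (-0.9542)·0.703 = 2.940.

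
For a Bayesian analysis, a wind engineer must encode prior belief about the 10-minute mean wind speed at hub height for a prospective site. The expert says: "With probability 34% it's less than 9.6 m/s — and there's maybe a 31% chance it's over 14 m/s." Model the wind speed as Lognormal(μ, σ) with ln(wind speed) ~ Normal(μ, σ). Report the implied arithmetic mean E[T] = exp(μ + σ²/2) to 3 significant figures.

E[T] ≈ 12.4 m/s

If T ~ Lognormal(μ,σ) then ln T ~ Normal(μ,σ), so the p-quantile of ln T is μ + z_p·σ.
ln(9.6) = 2.262 and ln(14) = 2.639; z_{0.34} = -0.4125, z_{0.69} = 0.4959.
σ = (2.639 − 2.262)/(0.4959 − (-0.4125)) = 0.415.
μ = 2.262 − (-0.4125)·0.415 = 2.433.
E[T] = exp(μ + σ²/2) = exp(2.433 + 0.0863) = 12.4 m/s.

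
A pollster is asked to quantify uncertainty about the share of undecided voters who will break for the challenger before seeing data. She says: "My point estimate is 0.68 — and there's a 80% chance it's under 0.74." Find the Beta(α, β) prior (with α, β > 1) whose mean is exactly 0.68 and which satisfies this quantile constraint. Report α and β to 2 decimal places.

α ≈ 29.83, β ≈ 14.04

With mean 0.68 fixed, write α = 0.68s, β = 0.32s where s = α+β.
Need P(θ < 0.74) = 0.8 under Beta(0.68s, 0.32s). Normal approximation: (q−m)/√(m(1−m)/s) ≈ z_{0.8} = 0.842, so s ≈ 0.68·0.32·(0.842)²/(0.74−0.68)² = 42.8.
At s = 42.8: P(θ<0.74) ≈ 0.797. Adjusting to match 0.8 gives s ≈ 43.87.
So α = 0.68·43.87 ≈ 29.83, β = 0.32·43.87 ≈ 14.04.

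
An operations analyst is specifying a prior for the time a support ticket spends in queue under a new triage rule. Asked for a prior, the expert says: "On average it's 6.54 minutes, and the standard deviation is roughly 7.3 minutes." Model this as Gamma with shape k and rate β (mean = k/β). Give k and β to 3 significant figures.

For Gamma(k, rate β): mean = k/β, variance = k/β², so CV = 1/√k.
CV = SD/mean = 7.3/6.54 = 1.116, hence k = 1/CV² = 0.803.
Then β = k/mean = 0.803/6.54 = 0.123.

k ≈ 0.803, β ≈ 0.123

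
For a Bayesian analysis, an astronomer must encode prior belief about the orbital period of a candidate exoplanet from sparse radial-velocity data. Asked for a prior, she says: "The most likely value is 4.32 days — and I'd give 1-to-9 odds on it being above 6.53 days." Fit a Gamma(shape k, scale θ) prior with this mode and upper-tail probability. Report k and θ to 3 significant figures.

Gamma(k,θ) with k>1 has mode (k−1)θ, so θ = 4.32/(k−1).
Need P(X < 6.53) = 0.9 with θ tied to k this way. Start at k = 2, θ = 4.32: P(X<6.53) ≈ 0.446.
Too low — raise k to concentrate. Iterating converges to k ≈ 11.9.
Then θ = 4.32/(11.9−1) ≈ 0.396.

k ≈ 11.9, θ ≈ 0.396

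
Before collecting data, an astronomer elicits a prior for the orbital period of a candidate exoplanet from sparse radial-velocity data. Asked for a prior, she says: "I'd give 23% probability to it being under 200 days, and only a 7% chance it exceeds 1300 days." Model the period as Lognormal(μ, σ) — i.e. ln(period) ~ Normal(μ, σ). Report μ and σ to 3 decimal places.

If T ~ Lognormal(μ,σ) then ln T ~ Normal(μ,σ), so the p-quantile of ln T is μ + z_p·σ.
ln(200) = 5.298 and ln(1300) = 7.17; z_{0.23} = -0.7388, z_{0.93} = 1.476.
σ = (7.17 − 5.298)/(1.476 − (-0.7388)) = 0.845.
μ = 5.298 − (-0.7388)·0.845 = 5.923.

μ ≈ 5.923, σ ≈ 0.845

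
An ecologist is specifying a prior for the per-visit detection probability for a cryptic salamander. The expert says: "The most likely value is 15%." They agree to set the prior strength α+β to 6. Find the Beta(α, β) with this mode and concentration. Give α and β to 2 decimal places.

α = 1.60, β = 4.40

For α,β > 1 the Beta mode is (α−1)/(α+β−2). With α+β = 6, the mode is (α−1)/4.
Set (α−1)/4 = 0.15 → α = 1 + 0.15·4 = 1.60.
β = 6 − α = 4.40.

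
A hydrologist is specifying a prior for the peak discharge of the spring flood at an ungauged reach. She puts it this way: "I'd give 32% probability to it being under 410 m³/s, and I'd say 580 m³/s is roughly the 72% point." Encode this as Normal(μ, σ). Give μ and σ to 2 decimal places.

For Normal(μ,σ), the p-quantile is μ + z_p·σ. Here z_{0.32} = -0.4677, z_{0.72} = 0.5828.
So 410 = μ − 0.4677σ and 580 = μ + 0.5828σ.
Subtracting: σ = (580 − 410)/(0.5828 − (-0.4677)) = 161.82.
Then μ = 410 − (-0.4677)·161.82 = 485.68.

μ = 485.68, σ = 161.82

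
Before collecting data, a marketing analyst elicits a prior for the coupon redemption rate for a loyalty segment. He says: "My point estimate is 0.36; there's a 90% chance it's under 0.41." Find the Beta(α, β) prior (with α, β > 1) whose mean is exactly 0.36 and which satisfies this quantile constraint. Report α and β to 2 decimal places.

With mean 0.36 fixed, write α = 0.36s, β = 0.64s where s = α+β.
Need P(θ < 0.41) = 0.9 under Beta(0.36s, 0.64s). Normal approximation: (q−m)/√(m(1−m)/s) ≈ z_{0.9} = 1.28, so s ≈ 0.36·0.64·(1.28)²/(0.41−0.36)² = 151.4.
At s = 151.4: P(θ<0.41) ≈ 0.899. Adjusting to match 0.9 gives s ≈ 153.35.
So α = 0.36·153.35 ≈ 55.21, β = 0.64·153.35 ≈ 98.15.

α ≈ 55.21, β ≈ 98.15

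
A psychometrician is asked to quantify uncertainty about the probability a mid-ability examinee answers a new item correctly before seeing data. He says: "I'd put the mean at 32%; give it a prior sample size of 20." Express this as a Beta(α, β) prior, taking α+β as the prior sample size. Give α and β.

α = 6.4, β = 13.6

Under the effective-sample-size interpretation, Beta(α, β) has prior mean α/(α+β) and prior sample size α+β.
So α+β = 20 and α/(α+β) = 0.32, giving α = 0.32·20 = 6.4 and β = 20 − 6.4 = 13.6.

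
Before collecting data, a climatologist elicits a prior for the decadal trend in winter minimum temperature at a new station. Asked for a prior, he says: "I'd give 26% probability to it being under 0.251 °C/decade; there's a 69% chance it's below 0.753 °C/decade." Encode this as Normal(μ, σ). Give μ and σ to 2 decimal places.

μ = 0.53, σ = 0.44

For Normal(μ,σ), the p-quantile is μ + z_p·σ. Here z_{0.26} = -0.6433, z_{0.69} = 0.4959.
So 0.251 = μ − 0.6433σ and 0.753 = μ + 0.4959σ.
Subtracting: σ = (0.753 − 0.251)/(0.4959 − (-0.6433)) = 0.44.
Then μ = 0.251 − (-0.6433)·0.44 = 0.53.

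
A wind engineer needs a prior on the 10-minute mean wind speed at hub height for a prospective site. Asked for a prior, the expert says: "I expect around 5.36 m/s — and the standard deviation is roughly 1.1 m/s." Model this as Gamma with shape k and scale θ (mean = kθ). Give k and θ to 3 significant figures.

For Gamma(k, scale θ): mean = kθ, variance = kθ², so CV = 1/√k.
CV = SD/mean = 1.1/5.36 = 0.2052, hence k = 1/CV² = 23.7.
Then θ = mean/k = 5.36/23.7 = 0.226.

k ≈ 23.7, θ ≈ 0.226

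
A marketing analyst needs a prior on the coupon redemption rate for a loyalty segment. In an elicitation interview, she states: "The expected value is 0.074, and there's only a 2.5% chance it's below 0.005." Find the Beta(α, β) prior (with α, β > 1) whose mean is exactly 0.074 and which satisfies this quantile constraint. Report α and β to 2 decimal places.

α ≈ 1.41, β ≈ 17.70

With mean 0.074 fixed, write α = 0.074s, β = 0.926s where s = α+β.
Need P(θ < 0.005) = 0.025 under Beta(0.074s, 0.926s). Normal approximation: (q−m)/√(m(1−m)/s) ≈ z_{0.025} = -1.96, so s ≈ 0.074·0.926·(-1.96)²/(0.005−0.074)² = 55.3.
At s = 55.3: P(θ<0.005) ≈ 0.000. Adjusting to match 0.025 gives s ≈ 19.12.
So α = 0.074·19.12 ≈ 1.41, β = 0.926·19.12 ≈ 17.70.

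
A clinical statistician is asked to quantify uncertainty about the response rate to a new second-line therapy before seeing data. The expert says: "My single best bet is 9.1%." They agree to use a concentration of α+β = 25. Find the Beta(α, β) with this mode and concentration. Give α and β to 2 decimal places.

α = 3.09, β = 21.91

For α,β > 1 the Beta mode is (α−1)/(α+β−2). With α+β = 25, the mode is (α−1)/23.
Set (α−1)/23 = 0.091 → α = 1 + 0.091·23 = 3.09.
β = 25 − α = 21.91.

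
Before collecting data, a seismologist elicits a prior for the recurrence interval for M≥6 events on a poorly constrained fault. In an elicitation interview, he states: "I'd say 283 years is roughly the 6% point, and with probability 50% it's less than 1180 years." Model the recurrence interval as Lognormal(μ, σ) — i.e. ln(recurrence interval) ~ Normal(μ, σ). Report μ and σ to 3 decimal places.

μ ≈ 7.073, σ ≈ 0.918

If T ~ Lognormal(μ,σ) then ln T ~ Normal(μ,σ), so the p-quantile of ln T is μ + z_p·σ.
ln(283) = 5.645 and ln(1180) = 7.073; z_{0.06} = -1.555, z_{0.5} = 0.
σ = (7.073 − 5.645)/(0 − (-1.555)) = 0.918.
μ = 5.645 − (-1.555)·0.918 = 7.073.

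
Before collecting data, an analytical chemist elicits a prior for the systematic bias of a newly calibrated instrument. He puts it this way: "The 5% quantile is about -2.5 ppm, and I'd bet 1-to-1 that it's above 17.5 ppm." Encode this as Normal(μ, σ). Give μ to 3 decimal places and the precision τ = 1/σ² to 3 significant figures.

μ = 17.500, τ = 0.00676

The p-quantile of Normal(μ,σ) is μ + z_p·σ, with z_{0.05} = -1.645 and z_{0.5} = 0.
Eliminate σ: μ = (z₂·x₁ − z₁·x₂)/(z₂ − z₁) = (0·-2.5 − (-1.645)·17.5)/1.645 = 17.500.
Then σ = (x₂ − x₁)/(z₂ − z₁) = (17.5 − -2.5)/1.645 = 12.159.
Precision τ = 1/σ² = 1/12.16² = 0.00676.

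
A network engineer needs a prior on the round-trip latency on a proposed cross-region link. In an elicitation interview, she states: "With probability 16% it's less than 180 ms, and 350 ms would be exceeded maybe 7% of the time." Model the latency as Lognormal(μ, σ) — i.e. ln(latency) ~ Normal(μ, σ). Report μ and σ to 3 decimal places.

If T ~ Lognormal(μ,σ) then ln T ~ Normal(μ,σ), so the p-quantile of ln T is μ + z_p·σ.
ln(180) = 5.193 and ln(350) = 5.858; z_{0.16} = -0.9945, z_{0.93} = 1.476.
σ = (5.858 − 5.193)/(1.476 − (-0.9945)) = 0.269.
μ = 5.193 − (-0.9945)·0.269 = 5.461.

μ ≈ 5.461, σ ≈ 0.269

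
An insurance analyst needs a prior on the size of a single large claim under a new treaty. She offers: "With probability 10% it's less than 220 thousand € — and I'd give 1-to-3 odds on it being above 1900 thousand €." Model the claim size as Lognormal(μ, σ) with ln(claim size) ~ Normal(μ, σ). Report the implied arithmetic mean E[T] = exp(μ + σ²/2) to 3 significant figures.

E[T] ≈ 1660 thousand €

If T ~ Lognormal(μ,σ) then ln T ~ Normal(μ,σ), so the p-quantile of ln T is μ + z_p·σ.
ln(220) = 5.394 and ln(1900) = 7.55; z_{0.1} = -1.282, z_{0.75} = 0.6745.
σ = (7.55 − 5.394)/(0.6745 − (-1.282)) = 1.102.
μ = 5.394 − (-1.282)·1.102 = 6.806.
E[T] = exp(μ + σ²/2) = exp(6.806 + 0.6074) = 1660 thousand €.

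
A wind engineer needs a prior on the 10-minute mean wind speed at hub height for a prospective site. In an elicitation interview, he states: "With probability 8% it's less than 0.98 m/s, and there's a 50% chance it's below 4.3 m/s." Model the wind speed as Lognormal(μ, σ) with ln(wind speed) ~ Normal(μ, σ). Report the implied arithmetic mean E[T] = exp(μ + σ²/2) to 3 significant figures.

If T ~ Lognormal(μ,σ) then ln T ~ Normal(μ,σ), so the p-quantile of ln T is μ + z_p·σ.
ln(0.98) = -0.0202 and ln(4.3) = 1.459; z_{0.08} = -1.405, z_{0.5} = 0.
σ = (1.459 − -0.0202)/(0 − (-1.405)) = 1.052.
μ = -0.0202 − (-1.405)·1.052 = 1.459.
E[T] = exp(μ + σ²/2) = exp(1.459 + 0.5539) = 7.48 m/s.

E[T] ≈ 7.48 m/s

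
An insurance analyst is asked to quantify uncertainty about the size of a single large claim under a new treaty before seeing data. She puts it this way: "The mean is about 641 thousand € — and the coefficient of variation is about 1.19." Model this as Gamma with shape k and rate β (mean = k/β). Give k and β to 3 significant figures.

k ≈ 0.706, β ≈ 0.0011

For Gamma(k, rate β): mean = k/β, variance = k/β², so CV = 1/√k.
CV = 1.19, hence k = 1/CV² = 0.706.
Then β = k/mean = 0.706/641 = 0.0011.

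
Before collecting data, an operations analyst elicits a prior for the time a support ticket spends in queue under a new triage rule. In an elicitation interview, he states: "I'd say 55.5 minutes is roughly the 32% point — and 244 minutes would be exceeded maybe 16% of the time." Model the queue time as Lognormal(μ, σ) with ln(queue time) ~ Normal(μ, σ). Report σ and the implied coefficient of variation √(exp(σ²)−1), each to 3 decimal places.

If T ~ Lognormal(μ,σ) then ln T ~ Normal(μ,σ), so the p-quantile of ln T is μ + z_p·σ.
ln(55.5) = 4.016 and ln(244) = 5.497; z_{0.32} = -0.4677, z_{0.84} = 0.9945.
σ = (5.497 − 4.016)/(0.9945 − (-0.4677)) = 1.013.
μ = 4.016 − (-0.4677)·1.013 = 4.490.
CV = √(exp(σ²)−1) = √(exp(1.0256)−1) = 1.337.

σ ≈ 1.013, CV ≈ 1.337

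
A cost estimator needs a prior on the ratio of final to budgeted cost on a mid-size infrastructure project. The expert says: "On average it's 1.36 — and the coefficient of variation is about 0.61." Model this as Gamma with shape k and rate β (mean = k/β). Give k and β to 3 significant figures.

k ≈ 2.69, β ≈ 1.98

For Gamma(k, rate β): mean = k/β, variance = k/β², so CV = 1/√k.
CV = 0.61, hence k = 1/CV² = 2.69.
Then β = k/mean = 2.69/1.36 = 1.98.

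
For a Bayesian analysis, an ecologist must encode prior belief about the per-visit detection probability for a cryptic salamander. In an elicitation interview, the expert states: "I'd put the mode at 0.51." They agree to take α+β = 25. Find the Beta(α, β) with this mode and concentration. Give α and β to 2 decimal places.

α = 12.73, β = 12.27

For α,β > 1 the Beta mode is (α−1)/(α+β−2). With α+β = 25, the mode is (α−1)/23.
Set (α−1)/23 = 0.51 → α = 1 + 0.51·23 = 12.73.
β = 25 − α = 12.27.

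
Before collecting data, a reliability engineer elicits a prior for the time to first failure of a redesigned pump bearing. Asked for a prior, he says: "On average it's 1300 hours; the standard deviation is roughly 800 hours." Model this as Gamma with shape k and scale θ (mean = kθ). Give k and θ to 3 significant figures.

k ≈ 2.64, θ ≈ 492

For Gamma(k, scale θ): mean = kθ, variance = kθ², so CV = 1/√k.
CV = SD/mean = 800/1300 = 0.6154, hence k = 1/CV² = 2.64.
Then θ = mean/k = 1300/2.64 = 492.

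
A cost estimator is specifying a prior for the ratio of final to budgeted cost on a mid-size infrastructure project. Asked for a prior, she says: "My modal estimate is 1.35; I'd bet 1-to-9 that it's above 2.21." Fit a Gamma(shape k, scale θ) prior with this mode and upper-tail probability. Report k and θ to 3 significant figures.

Gamma(k,θ) with k>1 has mode (k−1)θ, so θ = 1.35/(k−1).
Need P(X < 2.21) = 0.9 with θ tied to k this way. Start at k = 2, θ = 1.35: P(X<2.21) ≈ 0.487.
Too low — raise k to concentrate. Iterating converges to k ≈ 8.76.
Then θ = 1.35/(8.76−1) ≈ 0.174.

k ≈ 8.76, θ ≈ 0.174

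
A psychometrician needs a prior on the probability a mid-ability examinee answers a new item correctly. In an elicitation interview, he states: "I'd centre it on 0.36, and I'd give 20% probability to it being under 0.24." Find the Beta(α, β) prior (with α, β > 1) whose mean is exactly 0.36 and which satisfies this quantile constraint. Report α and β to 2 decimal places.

α ≈ 4.22, β ≈ 7.51

With mean 0.36 fixed, write α = 0.36s, β = 0.64s where s = α+β.
Need P(θ < 0.24) = 0.2 under Beta(0.36s, 0.64s). Normal approximation: (q−m)/√(m(1−m)/s) ≈ z_{0.2} = -0.842, so s ≈ 0.36·0.64·(-0.842)²/(0.24−0.36)² = 11.3.
At s = 11.3: P(θ<0.24) ≈ 0.205. Adjusting to match 0.2 gives s ≈ 11.73.
So α = 0.36·11.73 ≈ 4.22, β = 0.64·11.73 ≈ 7.51.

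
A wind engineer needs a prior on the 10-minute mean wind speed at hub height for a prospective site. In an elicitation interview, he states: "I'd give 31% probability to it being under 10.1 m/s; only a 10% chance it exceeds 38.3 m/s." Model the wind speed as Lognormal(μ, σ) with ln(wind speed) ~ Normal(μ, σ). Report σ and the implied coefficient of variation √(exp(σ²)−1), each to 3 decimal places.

σ ≈ 0.750, CV ≈ 0.869

If T ~ Lognormal(μ,σ) then ln T ~ Normal(μ,σ), so the p-quantile of ln T is μ + z_p·σ.
ln(10.1) = 2.313 and ln(38.3) = 3.645; z_{0.31} = -0.4959, z_{0.9} = 1.282.
σ = (3.645 − 2.313)/(1.282 − (-0.4959)) = 0.750.
μ = 2.313 − (-0.4959)·0.750 = 2.684.
CV = √(exp(σ²)−1) = √(exp(0.5624)−1) = 0.869.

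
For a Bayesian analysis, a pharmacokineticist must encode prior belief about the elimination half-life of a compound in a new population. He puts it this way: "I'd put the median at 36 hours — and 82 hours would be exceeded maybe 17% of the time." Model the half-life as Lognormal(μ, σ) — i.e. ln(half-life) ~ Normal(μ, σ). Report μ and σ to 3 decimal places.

If T ~ Lognormal(μ,σ) then ln T ~ Normal(μ,σ), so the p-quantile of ln T is μ + z_p·σ.
ln(36) = 3.584 and ln(82) = 4.407; z_{0.5} = 0, z_{0.83} = 0.9542.
σ = (4.407 − 3.584)/(0.9542 − (0)) = 0.863.
μ = 3.584 − (0)·0.863 = 3.584.

μ ≈ 3.584, σ ≈ 0.863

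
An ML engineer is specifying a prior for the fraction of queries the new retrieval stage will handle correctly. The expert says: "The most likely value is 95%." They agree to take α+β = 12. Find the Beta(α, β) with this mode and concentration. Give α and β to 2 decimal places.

For α,β > 1 the Beta mode is (α−1)/(α+β−2). With α+β = 12, the mode is (α−1)/10.
Set (α−1)/10 = 0.95 → α = 1 + 0.95·10 = 10.50.
β = 12 − α = 1.50.

α = 10.50, β = 1.50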